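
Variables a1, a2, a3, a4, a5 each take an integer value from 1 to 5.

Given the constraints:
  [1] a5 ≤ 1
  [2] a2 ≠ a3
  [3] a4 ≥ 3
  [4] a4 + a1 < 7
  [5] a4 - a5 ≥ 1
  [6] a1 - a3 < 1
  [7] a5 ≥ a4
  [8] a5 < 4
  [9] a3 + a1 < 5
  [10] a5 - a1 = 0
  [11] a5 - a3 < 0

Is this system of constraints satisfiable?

Unsatisfiable

From constraint 3: a4 ≥ 3. From constraints 1 and 7: a4 ≤ a5 and a5 ≤ 1, so a4 ≤ 1. But 1 < 3, so no value of a4 works.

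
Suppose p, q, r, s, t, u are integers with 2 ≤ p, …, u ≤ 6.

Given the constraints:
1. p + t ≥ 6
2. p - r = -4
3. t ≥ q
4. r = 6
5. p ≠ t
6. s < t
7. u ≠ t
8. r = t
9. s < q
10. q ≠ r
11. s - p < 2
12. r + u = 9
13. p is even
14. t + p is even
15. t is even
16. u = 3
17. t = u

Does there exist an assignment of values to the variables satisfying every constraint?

Unsatisfiable

Constraint 4 fixes r = 6 and constraint 16 fixes u = 3. Constraints 8 and 17 give r = t = u, so r = u. But 6 ≠ 3 — contradiction.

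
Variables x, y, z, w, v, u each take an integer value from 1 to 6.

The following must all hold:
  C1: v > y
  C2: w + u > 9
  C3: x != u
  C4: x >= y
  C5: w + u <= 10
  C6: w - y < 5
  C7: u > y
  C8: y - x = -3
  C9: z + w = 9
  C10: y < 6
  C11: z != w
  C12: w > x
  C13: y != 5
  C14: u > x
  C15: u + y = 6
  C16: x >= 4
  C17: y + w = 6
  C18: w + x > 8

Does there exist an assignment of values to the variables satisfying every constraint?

Satisfiable

Setting (x, y, z, w, v, u) = (4, 1, 4, 5, 4, 5) satisfies everything: constraint 2: w + u = 10; constraint 5: w + u = 10, and the others follow.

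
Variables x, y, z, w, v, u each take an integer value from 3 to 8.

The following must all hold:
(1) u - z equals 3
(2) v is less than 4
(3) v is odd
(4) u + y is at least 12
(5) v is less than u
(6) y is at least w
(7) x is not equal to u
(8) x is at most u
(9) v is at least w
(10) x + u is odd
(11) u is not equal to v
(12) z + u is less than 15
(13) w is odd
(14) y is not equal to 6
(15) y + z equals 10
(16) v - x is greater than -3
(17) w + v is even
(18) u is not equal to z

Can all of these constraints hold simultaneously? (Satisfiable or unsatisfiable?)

Satisfiable

The assignment x = 3, y = 5, z = 5, w = 3, v = 3, u = 8 works:
  constraint 1 holds since u - z = 3.
  constraint 4 holds since u + y = 13.
  constraint 12 holds since z + u = 13.
The rest check out directly.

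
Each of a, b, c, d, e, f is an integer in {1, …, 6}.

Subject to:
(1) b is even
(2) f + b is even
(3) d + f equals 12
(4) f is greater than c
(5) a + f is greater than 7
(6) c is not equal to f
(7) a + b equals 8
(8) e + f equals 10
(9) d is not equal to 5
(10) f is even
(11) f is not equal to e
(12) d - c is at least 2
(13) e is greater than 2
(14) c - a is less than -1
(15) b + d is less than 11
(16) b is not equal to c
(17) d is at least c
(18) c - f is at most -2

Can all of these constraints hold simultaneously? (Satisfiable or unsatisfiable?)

Satisfiable

The assignment a = 4, b = 4, c = 1, d = 6, e = 4, f = 6 works:
  constraint 3 holds since d + f = 12.
  constraint 5 holds since a + f = 10.
  constraint 7 holds since a + b = 8.
The rest check out directly.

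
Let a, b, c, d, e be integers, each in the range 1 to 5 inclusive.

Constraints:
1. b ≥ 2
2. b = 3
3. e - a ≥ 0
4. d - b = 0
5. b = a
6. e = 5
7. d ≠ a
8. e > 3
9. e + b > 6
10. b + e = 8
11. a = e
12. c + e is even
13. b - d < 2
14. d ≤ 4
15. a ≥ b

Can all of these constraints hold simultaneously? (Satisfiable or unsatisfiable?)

Constraint 2 fixes b = 3 and constraint 6 fixes e = 5. Constraints 5 and 11 give b = a = e, so b = e. But 3 ≠ 5 — contradiction.

Unsatisfiable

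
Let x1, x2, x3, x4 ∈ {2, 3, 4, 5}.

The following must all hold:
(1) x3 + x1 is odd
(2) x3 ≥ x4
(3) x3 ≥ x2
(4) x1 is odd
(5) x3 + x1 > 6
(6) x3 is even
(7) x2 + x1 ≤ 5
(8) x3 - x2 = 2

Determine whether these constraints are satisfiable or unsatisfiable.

Try x1 = 3, x2 = 2, x3 = 4, x4 = 2.
Check constraint 5: x3 + x1 = 7; constraint 7: x2 + x1 = 5; constraint 8: x3 - x2 = 2. The remaining constraints are straightforward to verify.

Satisfiable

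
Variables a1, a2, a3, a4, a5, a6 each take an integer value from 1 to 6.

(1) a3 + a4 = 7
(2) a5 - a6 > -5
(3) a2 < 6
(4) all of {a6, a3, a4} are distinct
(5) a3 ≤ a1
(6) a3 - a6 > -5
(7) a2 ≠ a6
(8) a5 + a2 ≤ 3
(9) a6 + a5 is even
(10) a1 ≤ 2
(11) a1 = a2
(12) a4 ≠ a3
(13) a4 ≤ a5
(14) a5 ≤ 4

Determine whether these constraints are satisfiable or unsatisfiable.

From constraints 5 and 10: a3 ≤ a1 ≤ 2. From constraints 13 and 14: a4 ≤ a5 ≤ 4. Hence a3 + a4 ≤ 6. But constraint 1 requires a3 + a4 = 7, and 7 > 6. Contradiction.

Unsatisfiable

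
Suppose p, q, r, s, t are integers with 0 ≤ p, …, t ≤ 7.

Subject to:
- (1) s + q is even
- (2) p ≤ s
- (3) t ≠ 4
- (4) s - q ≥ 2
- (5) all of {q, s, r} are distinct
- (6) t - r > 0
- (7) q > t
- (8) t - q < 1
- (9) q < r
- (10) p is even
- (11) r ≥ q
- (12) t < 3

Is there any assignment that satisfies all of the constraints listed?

Constraints 6, 7, and 9 give q < r, r < t, t < q. Chaining: q < r < t < q, which forces q < q — impossible.

Unsatisfiable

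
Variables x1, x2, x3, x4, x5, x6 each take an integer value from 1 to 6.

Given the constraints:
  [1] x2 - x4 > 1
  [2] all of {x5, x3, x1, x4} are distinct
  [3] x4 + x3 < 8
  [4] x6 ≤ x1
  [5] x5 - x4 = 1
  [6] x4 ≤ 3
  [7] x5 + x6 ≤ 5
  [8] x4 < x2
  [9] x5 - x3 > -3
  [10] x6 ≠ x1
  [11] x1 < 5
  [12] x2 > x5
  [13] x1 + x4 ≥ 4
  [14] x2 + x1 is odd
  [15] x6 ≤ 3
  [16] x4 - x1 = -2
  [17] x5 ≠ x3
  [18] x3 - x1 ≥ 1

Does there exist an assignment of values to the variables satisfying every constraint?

Satisfiable

One satisfying assignment is x1 = 3, x2 = 4, x3 = 4, x4 = 1, x5 = 2, x6 = 2.
For the less obvious constraints — constraint 1: x2 - x4 = 3; constraint 3: x4 + x3 = 5 — and the others hold by inspection.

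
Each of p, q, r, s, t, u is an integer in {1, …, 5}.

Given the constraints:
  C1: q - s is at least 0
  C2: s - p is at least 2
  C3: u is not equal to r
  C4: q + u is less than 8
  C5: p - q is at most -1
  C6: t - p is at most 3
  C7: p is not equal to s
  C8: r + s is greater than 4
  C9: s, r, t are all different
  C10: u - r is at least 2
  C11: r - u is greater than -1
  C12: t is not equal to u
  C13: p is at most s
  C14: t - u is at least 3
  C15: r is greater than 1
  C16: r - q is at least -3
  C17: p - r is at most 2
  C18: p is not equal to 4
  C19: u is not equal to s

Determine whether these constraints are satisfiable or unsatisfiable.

Constraints 1, 2, 6, 10, 14, and 16 give p − t ≥ -3, t − u ≥ 3, u − r ≥ 2, r − q ≥ -3, q − s ≥ 0, s − p ≥ 2.
Adding all 6 inequalities: the left sides telescope to 0, and the right sides sum to (-3) + 3 + 2 + (-3) + 0 + 2 = 1. So 0 ≥ 1, which is false.

Unsatisfiable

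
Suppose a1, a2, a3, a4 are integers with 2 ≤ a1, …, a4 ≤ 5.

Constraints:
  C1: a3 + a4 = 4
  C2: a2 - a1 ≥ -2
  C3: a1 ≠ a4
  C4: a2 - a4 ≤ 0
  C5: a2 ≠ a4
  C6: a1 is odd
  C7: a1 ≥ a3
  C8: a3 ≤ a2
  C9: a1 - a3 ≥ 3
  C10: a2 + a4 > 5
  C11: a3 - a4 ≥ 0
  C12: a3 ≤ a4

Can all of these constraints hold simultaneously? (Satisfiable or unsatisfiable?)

Unsatisfiable

Constraints 2, 4, 9, and 11 give a3 − a4 ≥ 0, a4 − a2 ≥ 0, a2 − a1 ≥ -2, a1 − a3 ≥ 3.
Adding all 4 inequalities: the left sides telescope to 0, and the right sides sum to 0 + 0 + (-2) + 3 = 1. So 0 ≥ 1, which is false.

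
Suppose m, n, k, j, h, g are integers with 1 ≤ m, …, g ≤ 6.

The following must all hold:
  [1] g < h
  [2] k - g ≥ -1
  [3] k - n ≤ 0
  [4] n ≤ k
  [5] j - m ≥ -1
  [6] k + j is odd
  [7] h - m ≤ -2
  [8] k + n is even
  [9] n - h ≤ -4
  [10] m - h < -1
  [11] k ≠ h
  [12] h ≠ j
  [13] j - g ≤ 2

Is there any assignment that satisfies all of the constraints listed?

Unsatisfiable

Constraints 2, 3, 5, 7, 9, and 13 give n − k ≥ 0, k − g ≥ -1, g − j ≥ -2, j − m ≥ -1, m − h ≥ 2, h − n ≥ 4.
Adding all 6 inequalities: the left sides telescope to 0, and the right sides sum to 0 + (-1) + (-2) + (-1) + 2 + 4 = 2. So 0 ≥ 2, which is false.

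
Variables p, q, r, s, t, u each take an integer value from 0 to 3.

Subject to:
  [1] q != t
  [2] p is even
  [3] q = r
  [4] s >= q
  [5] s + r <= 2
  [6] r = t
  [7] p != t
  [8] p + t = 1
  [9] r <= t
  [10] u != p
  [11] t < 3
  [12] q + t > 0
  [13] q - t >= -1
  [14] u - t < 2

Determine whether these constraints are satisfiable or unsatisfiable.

From constraints 3 and 6, q = r = t, so q = t. But constraint 1 says q ≠ t. Contradiction.

Unsatisfiable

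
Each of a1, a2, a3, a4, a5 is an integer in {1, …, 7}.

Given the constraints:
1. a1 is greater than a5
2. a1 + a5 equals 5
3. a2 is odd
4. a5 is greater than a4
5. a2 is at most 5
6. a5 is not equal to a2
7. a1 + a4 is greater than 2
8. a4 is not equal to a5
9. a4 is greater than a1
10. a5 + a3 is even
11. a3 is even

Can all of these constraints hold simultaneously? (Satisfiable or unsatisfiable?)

Unsatisfiable

Constraints 1, 4, and 9 give a4 < a5, a5 < a1, a1 < a4. Chaining: a4 < a5 < a1 < a4, which forces a4 < a4 — impossible.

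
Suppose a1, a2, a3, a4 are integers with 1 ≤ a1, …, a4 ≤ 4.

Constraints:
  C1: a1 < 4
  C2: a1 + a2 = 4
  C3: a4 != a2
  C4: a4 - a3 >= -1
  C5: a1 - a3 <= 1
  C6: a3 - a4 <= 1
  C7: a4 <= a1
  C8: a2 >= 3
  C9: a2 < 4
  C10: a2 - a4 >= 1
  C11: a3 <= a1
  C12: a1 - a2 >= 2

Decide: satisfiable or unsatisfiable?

Unsatisfiable

Constraints 5, 6, 10, and 12 give a2 − a4 ≥ 1, a4 − a3 ≥ -1, a3 − a1 ≥ -1, a1 − a2 ≥ 2.
Adding all 4 inequalities: the left sides telescope to 0, and the right sides sum to 1 + (-1) + (-1) + 2 = 1. So 0 ≥ 1, which is false.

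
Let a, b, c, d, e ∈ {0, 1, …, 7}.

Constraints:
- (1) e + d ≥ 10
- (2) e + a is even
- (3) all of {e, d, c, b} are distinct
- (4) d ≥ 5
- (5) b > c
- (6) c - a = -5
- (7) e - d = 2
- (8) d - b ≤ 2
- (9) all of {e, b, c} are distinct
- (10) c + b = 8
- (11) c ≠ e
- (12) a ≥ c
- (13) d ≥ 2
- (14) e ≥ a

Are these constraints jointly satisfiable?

Satisfiable

The assignment a = 7, b = 6, c = 2, d = 5, e = 7 works:
  constraint 1 holds since e + d = 12.
  constraint 6 holds since c - a = -5.
  constraint 7 holds since e - d = 2.
The rest check out directly.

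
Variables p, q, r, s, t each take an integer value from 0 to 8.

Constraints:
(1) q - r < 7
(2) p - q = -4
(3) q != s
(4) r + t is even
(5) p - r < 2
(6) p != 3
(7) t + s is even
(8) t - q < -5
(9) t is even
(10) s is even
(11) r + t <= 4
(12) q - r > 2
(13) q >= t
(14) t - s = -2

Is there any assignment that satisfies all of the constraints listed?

Take p = 4, q = 8, r = 4, s = 2, t = 0. Then constraint 1: q - r = 4; constraint 2: p - q = -4, and every other listed constraint is also met.

Satisfiable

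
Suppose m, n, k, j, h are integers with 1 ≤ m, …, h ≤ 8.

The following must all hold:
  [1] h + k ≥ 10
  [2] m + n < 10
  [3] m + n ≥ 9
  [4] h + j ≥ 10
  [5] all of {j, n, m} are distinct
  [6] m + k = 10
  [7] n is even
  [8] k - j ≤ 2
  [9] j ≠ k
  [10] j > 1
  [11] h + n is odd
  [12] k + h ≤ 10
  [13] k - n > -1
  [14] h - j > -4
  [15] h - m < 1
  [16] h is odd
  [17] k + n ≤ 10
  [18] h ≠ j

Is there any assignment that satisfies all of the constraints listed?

Try m = 5, n = 4, k = 5, j = 6, h = 5.
Check constraint 1: h + k = 10; constraint 2: m + n = 9; constraint 3: m + n = 9. The remaining constraints are straightforward to verify.

Satisfiable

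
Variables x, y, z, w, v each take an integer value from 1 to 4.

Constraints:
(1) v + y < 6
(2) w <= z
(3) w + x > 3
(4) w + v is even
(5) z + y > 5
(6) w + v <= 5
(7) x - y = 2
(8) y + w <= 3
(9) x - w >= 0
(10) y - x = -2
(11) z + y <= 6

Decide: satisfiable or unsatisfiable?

Take x = 4, y = 2, z = 4, w = 1, v = 1. Then constraint 1: v + y = 3; constraint 3: w + x = 5; constraint 5: z + y = 6, and every other listed constraint is also met.

Satisfiable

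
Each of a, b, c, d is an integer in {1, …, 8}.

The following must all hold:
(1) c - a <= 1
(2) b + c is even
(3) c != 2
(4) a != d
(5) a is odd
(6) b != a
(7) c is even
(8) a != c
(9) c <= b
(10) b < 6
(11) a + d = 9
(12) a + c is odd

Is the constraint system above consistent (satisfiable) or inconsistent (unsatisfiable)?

Satisfiable

Try a = 3, b = 4, c = 4, d = 6.
Check constraint 1: c - a = 1; constraint 2: b + c = 8 is even; constraint 11: a + d = 9. The remaining constraints are straightforward to verify.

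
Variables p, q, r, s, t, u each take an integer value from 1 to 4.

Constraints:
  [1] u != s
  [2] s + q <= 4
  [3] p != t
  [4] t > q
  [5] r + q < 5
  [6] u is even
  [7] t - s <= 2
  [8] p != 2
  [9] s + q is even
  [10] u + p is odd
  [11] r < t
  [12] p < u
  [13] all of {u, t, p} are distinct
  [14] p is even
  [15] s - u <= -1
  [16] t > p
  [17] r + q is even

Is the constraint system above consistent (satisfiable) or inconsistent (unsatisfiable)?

Unsatisfiable

Constraint 6 makes u even and constraint 14 makes p even, so u + p must be even. Constraint 10 says u + p is odd — contradiction.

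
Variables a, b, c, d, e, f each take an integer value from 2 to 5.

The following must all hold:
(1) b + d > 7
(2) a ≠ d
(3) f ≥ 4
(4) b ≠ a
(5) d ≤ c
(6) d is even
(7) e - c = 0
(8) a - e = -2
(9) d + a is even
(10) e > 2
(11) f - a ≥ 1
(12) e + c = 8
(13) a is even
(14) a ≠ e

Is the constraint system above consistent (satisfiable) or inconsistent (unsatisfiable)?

The assignment a = 2, b = 4, c = 4, d = 4, e = 4, f = 5 works:
  constraint 1 holds since b + d = 8.
  constraint 7 holds since e - c = 0.
  constraint 8 holds since a - e = -2.
The rest check out directly.

Satisfiable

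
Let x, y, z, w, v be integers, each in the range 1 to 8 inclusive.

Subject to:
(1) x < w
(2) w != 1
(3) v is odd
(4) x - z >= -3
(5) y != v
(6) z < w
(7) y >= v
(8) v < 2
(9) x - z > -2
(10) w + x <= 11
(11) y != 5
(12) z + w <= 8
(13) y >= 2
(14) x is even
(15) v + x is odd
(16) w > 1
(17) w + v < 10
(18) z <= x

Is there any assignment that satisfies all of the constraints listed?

Satisfiable

The assignment x = 2, y = 8, z = 2, w = 6, v = 1 works:
  constraint 4 holds since x - z = 0.
  constraint 9 holds since x - z = 0.
The rest check out directly.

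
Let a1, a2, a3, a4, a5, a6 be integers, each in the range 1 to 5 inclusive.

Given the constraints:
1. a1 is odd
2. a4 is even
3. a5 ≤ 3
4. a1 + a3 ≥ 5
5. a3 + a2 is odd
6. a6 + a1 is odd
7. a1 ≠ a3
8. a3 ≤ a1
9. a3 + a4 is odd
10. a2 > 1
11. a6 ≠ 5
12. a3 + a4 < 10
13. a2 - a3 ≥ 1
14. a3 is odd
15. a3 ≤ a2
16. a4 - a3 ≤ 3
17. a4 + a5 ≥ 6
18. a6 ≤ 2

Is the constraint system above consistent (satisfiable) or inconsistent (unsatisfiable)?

One satisfying assignment is a1 = 5, a2 = 4, a3 = 3, a4 = 4, a5 = 2, a6 = 2.
For the less obvious constraints — constraint 4: a1 + a3 = 8; constraint 12: a3 + a4 = 7 — and the others hold by inspection.

Satisfiable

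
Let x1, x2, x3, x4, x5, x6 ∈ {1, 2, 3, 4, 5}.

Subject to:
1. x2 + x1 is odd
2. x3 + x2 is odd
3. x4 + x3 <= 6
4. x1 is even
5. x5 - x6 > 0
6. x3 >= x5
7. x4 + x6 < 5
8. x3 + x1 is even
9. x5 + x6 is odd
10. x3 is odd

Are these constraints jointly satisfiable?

Constraint 10 makes x3 odd and constraint 4 makes x1 even, so x3 + x1 must be odd. Constraint 8 says x3 + x1 is even — contradiction.

Unsatisfiable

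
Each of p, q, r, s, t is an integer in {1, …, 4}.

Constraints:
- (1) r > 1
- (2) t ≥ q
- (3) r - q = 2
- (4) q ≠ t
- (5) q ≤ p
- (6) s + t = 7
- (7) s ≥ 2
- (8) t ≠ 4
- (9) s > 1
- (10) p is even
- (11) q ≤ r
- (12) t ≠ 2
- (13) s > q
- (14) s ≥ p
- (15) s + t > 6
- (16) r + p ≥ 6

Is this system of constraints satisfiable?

Try p = 2, q = 2, r = 4, s = 4, t = 3.
Check constraint 3: r - q = 2; constraint 6: s + t = 7. The remaining constraints are straightforward to verify.

Satisfiable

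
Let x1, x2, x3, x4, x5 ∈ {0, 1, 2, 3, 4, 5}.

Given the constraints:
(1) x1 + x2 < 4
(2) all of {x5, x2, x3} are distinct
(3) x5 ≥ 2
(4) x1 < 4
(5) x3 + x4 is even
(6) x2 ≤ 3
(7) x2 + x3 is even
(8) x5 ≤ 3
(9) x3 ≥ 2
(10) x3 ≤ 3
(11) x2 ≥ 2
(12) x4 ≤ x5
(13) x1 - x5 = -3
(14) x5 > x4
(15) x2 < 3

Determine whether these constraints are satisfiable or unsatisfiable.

Unsatisfiable

Constraints 3, 6, 8, 9, 10, and 11 confine each of x5, x2, x3 to the 2 values {2, 3}.
Constraint 2 requires all 3 of them to be distinct, but only 2 values are available — impossible by the pigeonhole principle.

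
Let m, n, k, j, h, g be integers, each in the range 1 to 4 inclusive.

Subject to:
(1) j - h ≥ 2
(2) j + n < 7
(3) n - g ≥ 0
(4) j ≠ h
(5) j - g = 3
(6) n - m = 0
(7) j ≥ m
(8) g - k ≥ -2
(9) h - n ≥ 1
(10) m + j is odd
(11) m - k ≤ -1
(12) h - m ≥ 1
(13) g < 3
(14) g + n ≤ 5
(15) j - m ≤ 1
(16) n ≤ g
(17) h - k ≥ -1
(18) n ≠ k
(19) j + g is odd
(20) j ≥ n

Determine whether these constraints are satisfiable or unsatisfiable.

Unsatisfiable

Constraints 1, 3, 8, 9, 11, and 15 give m − j ≥ -1, j − h ≥ 2, h − n ≥ 1, n − g ≥ 0, g − k ≥ -2, k − m ≥ 1.
Adding all 6 inequalities: the left sides telescope to 0, and the right sides sum to (-1) + 2 + 1 + 0 + (-2) + 1 = 1. So 0 ≥ 1, which is false.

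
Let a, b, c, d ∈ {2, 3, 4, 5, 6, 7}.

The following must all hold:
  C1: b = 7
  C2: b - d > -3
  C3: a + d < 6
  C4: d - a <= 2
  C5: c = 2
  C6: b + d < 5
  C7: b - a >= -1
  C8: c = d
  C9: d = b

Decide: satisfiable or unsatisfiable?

Unsatisfiable

Constraint 5 fixes c = 2 and constraint 1 fixes b = 7. Constraints 8 and 9 give c = d = b, so c = b. But 2 ≠ 7 — contradiction.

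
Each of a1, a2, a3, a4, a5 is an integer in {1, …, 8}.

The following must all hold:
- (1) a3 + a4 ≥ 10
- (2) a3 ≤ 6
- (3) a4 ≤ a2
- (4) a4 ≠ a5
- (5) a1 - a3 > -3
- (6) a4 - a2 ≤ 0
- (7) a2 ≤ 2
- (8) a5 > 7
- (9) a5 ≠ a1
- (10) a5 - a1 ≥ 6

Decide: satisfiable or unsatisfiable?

Unsatisfiable

From constraint 2: a3 ≤ 6. From constraints 3 and 7: a4 ≤ a2 ≤ 2. Hence a3 + a4 ≤ 8. But constraint 1 requires a3 + a4 ≥ 10, and 10 > 8. Contradiction.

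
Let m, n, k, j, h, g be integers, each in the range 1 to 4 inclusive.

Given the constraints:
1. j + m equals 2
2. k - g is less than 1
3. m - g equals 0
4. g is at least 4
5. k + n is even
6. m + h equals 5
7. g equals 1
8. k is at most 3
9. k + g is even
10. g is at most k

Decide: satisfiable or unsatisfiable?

From constraint 4: g ≥ 4. From constraints 8 and 10: g ≤ k and k ≤ 3, so g ≤ 3. But 3 < 4, so no value of g works.

Unsatisfiable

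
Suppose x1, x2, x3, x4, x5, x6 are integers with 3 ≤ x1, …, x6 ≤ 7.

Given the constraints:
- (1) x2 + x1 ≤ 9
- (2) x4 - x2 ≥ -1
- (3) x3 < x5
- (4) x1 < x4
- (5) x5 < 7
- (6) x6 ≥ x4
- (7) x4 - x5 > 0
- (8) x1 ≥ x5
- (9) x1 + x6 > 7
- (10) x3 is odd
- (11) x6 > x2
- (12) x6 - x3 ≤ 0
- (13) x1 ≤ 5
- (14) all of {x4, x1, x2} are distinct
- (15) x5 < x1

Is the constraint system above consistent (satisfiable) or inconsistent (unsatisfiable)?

Constraints 3, 4, 6, 12, and 15 give x6 ≤ x3, x3 < x5, x5 < x1, x1 < x4, x4 ≤ x6. Chaining: x6 ≤ x3 < x5 < x1 < x4 ≤ x6, which forces x6 < x6 — impossible.

Unsatisfiable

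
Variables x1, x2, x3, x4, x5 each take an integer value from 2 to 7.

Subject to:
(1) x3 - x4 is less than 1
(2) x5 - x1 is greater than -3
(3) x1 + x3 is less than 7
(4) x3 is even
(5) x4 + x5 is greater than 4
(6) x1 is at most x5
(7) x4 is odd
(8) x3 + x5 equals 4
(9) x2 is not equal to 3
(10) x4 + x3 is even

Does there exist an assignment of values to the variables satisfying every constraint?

Constraint 7 makes x4 odd and constraint 4 makes x3 even, so x4 + x3 must be odd. Constraint 10 says x4 + x3 is even — contradiction.

Unsatisfiable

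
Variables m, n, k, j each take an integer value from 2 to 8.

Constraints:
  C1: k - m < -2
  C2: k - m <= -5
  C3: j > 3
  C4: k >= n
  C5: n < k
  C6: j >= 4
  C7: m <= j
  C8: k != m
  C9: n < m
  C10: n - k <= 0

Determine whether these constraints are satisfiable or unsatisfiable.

Try m = 8, n = 2, k = 3, j = 8.
Check constraint 1: k - m = -5; constraint 2: k - m = -5. The remaining constraints are straightforward to verify.

Satisfiable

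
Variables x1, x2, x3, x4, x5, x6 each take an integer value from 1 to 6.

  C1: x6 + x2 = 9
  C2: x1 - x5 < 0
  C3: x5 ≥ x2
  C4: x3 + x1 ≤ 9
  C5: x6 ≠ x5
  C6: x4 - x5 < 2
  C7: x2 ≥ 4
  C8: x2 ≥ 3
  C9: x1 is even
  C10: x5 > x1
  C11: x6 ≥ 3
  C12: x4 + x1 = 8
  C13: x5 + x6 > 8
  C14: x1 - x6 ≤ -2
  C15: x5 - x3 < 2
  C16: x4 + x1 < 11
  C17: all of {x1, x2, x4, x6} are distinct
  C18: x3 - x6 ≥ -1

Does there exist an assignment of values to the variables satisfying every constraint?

Satisfiable

One satisfying assignment is x1 = 2, x2 = 5, x3 = 4, x4 = 6, x5 = 5, x6 = 4.
For the less obvious constraints — constraint 1: x6 + x2 = 9; constraint 2: x1 - x5 = -3 — and the others hold by inspection.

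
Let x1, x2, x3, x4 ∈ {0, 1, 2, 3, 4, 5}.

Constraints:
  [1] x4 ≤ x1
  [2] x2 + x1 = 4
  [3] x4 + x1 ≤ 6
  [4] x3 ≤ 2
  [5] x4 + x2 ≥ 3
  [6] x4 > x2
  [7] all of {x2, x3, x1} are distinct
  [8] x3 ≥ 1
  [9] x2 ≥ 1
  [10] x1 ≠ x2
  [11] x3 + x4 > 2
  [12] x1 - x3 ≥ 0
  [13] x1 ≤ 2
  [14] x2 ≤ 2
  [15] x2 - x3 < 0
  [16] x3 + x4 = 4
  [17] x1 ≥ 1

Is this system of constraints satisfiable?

Unsatisfiable

Constraints 4, 8, 9, 13, 14, and 17 confine each of x2, x3, x1 to the 2 values {1, 2}.
Constraint 7 requires all 3 of them to be distinct, but only 2 values are available — impossible by the pigeonhole principle.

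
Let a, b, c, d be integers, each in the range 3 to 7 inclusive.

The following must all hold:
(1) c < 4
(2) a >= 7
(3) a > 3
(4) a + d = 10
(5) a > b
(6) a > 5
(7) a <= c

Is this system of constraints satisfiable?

From constraints 2 and 7: c ≥ a and a ≥ 7, so c ≥ 7. From constraint 1: c ≤ 3. But 3 < 7, so no value of c works.

Unsatisfiable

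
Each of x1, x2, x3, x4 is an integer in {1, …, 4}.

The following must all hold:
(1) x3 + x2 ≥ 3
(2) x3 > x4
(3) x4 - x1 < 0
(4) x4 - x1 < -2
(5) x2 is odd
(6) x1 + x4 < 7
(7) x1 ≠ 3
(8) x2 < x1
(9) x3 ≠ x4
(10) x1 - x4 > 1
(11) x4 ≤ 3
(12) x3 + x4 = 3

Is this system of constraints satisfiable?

Satisfiable

Try x1 = 4, x2 = 1, x3 = 2, x4 = 1.
Check constraint 1: x3 + x2 = 3; constraint 3: x4 - x1 = -3; constraint 4: x4 - x1 = -3. The remaining constraints are straightforward to verify.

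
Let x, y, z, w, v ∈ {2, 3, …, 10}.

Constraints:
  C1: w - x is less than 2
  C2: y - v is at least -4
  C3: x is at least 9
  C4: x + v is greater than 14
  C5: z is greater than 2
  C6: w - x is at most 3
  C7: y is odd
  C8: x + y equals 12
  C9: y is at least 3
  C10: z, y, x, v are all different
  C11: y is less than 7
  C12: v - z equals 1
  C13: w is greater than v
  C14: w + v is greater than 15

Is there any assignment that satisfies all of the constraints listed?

Take x = 9, y = 3, z = 6, w = 9, v = 7. Then constraint 1: w - x = 0; constraint 2: y - v = -4; constraint 4: x + v = 16, and every other listed constraint is also met.

Satisfiable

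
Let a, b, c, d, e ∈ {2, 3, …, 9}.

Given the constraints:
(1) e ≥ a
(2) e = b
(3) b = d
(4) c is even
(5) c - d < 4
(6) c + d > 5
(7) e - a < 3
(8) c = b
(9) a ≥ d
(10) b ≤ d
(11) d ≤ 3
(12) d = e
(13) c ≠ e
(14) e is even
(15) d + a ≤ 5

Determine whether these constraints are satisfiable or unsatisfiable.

Unsatisfiable

From constraints 3, 8, and 12, c = b = d = e, so c = e. But constraint 13 says c ≠ e. Contradiction.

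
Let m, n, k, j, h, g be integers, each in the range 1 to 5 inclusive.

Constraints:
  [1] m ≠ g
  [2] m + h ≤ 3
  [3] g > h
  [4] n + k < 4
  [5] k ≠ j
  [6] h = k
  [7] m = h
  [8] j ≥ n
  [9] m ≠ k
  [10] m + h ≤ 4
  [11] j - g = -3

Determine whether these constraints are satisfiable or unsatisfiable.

From constraints 6 and 7, m = h = k, so m = k. But constraint 9 says m ≠ k. Contradiction.

Unsatisfiable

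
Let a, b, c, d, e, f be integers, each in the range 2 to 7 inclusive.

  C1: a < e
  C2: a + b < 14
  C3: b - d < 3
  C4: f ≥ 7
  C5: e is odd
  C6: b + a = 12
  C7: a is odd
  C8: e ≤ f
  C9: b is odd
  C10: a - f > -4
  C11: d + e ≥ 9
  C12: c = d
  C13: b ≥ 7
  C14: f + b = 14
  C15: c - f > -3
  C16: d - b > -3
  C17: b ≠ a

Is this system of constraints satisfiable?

Satisfiable

Take a = 5, b = 7, c = 5, d = 5, e = 7, f = 7. Then constraint 2: a + b = 12; constraint 3: b - d = 2; constraint 6: b + a = 12, and every other listed constraint is also met.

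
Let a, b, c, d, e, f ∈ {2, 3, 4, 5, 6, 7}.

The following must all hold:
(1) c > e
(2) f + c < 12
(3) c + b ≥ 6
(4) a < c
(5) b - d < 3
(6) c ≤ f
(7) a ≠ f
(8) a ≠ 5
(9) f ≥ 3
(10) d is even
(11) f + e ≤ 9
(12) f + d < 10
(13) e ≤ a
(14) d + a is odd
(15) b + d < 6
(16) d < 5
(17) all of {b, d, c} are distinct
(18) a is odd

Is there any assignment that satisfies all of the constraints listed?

Satisfiable

Try a = 3, b = 3, c = 4, d = 2, e = 2, f = 5.
Check constraint 2: f + c = 9; constraint 3: c + b = 7. The remaining constraints are straightforward to verify.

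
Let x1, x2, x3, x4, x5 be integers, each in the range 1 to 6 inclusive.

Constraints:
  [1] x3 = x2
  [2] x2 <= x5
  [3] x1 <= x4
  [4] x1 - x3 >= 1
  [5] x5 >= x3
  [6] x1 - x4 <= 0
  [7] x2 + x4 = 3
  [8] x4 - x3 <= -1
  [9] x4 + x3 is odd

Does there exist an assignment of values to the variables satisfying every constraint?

Unsatisfiable

Constraints 4, 6, and 8 give x4 − x1 ≥ 0, x1 − x3 ≥ 1, x3 − x4 ≥ 1.
Adding all 3 inequalities: the left sides telescope to 0, and the right sides sum to 0 + 1 + 1 = 2. So 0 ≥ 2, which is false.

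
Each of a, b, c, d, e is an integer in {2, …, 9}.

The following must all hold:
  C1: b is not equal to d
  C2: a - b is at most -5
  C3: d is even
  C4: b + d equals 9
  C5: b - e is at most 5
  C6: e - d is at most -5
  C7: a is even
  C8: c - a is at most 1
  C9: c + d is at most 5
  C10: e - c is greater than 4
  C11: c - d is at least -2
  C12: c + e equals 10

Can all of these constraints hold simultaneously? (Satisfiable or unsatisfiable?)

Constraints 2, 5, 6, 8, and 11 give a − c ≥ -1, c − d ≥ -2, d − e ≥ 5, e − b ≥ -5, b − a ≥ 5.
Adding all 5 inequalities: the left sides telescope to 0, and the right sides sum to (-1) + (-2) + 5 + (-5) + 5 = 2. So 0 ≥ 2, which is false.

Unsatisfiable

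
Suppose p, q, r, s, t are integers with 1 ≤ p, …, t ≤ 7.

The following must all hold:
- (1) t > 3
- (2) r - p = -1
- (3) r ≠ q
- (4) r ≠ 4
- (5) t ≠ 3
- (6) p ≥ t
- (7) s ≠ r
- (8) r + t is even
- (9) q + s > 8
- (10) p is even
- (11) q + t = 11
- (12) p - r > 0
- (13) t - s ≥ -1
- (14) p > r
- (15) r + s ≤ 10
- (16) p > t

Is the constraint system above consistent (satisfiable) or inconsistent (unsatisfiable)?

The assignment p = 6, q = 6, r = 5, s = 4, t = 5 works:
  constraint 2 holds since r - p = -1.
  constraint 9 holds since q + s = 10.
  constraint 11 holds since q + t = 11.
The rest check out directly.

Satisfiable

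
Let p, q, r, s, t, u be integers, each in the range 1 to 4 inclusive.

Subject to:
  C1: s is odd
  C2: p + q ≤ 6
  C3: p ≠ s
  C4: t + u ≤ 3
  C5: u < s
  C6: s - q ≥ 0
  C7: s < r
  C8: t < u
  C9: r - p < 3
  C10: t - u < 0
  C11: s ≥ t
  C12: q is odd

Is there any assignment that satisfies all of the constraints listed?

The assignment p = 2, q = 1, r = 4, s = 3, t = 1, u = 2 works:
  constraint 2 holds since p + q = 3.
  constraint 4 holds since t + u = 3.
  constraint 6 holds since s - q = 2.
The rest check out directly.

Satisfiable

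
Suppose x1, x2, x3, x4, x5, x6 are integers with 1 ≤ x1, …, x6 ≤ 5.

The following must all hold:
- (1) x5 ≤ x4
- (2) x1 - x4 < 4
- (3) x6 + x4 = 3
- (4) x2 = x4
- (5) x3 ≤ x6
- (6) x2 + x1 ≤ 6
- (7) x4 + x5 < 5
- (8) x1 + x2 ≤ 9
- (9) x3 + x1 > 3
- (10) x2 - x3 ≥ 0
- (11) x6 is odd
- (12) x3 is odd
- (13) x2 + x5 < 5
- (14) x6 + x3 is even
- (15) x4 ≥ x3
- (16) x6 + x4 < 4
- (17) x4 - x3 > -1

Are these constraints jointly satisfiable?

Setting (x1, x2, x3, x4, x5, x6) = (4, 2, 1, 2, 1, 1) satisfies everything: constraint 2: x1 - x4 = 2; constraint 3: x6 + x4 = 3; constraint 6: x2 + x1 = 6, and the others follow.

Satisfiable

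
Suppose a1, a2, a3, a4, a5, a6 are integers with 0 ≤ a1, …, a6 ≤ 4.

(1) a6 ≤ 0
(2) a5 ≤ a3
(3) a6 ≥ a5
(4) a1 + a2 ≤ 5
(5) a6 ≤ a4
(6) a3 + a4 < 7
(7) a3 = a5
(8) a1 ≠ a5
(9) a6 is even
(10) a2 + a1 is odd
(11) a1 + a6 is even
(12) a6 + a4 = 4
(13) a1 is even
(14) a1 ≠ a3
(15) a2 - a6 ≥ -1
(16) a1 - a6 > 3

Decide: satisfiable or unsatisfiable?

One satisfying assignment is a1 = 4, a2 = 1, a3 = 0, a4 = 4, a5 = 0, a6 = 0.
For the less obvious constraints — constraint 4: a1 + a2 = 5; constraint 6: a3 + a4 = 4; constraint 12: a6 + a4 = 4 — and the others hold by inspection.

Satisfiable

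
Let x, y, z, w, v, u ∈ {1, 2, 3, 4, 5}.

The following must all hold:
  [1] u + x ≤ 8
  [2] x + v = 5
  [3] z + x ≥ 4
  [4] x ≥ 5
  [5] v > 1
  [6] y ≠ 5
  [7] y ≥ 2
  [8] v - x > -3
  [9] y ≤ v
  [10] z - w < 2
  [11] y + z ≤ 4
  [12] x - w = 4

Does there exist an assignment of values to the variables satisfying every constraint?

From constraint 4: x ≥ 5. From constraints 7 and 9: v ≥ y ≥ 2. Hence x + v ≥ 7. But constraint 2 requires x + v = 5, and 5 < 7. Contradiction.

Unsatisfiable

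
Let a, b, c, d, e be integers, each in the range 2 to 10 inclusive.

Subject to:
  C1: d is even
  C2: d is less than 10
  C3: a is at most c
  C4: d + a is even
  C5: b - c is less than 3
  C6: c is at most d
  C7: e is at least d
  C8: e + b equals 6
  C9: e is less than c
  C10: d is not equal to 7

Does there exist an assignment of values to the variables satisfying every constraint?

Constraints 6, 7, and 9 give c ≤ d, d ≤ e, e < c. Chaining: c ≤ d ≤ e < c, which forces c < c — impossible.

Unsatisfiable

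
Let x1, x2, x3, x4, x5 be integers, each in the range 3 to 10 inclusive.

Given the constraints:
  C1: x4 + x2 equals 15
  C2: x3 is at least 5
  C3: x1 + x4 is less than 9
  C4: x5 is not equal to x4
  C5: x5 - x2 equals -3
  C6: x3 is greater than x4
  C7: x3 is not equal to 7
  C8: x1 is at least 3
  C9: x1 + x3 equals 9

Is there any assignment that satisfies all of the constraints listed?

Satisfiable

Setting (x1, x2, x3, x4, x5) = (3, 10, 6, 5, 7) satisfies everything: constraint 1: x4 + x2 = 15; constraint 3: x1 + x4 = 8; constraint 5: x5 - x2 = -3, and the others follow.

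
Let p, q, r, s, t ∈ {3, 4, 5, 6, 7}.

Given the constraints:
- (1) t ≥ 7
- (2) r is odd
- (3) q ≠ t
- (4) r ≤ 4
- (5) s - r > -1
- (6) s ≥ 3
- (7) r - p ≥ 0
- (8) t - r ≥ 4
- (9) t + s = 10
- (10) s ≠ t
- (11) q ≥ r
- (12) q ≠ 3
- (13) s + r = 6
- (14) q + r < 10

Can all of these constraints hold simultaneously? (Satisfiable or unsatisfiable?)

The assignment p = 3, q = 5, r = 3, s = 3, t = 7 works:
  constraint 5 holds since s - r = 0.
  constraint 7 holds since r - p = 0.
The rest check out directly.

Satisfiable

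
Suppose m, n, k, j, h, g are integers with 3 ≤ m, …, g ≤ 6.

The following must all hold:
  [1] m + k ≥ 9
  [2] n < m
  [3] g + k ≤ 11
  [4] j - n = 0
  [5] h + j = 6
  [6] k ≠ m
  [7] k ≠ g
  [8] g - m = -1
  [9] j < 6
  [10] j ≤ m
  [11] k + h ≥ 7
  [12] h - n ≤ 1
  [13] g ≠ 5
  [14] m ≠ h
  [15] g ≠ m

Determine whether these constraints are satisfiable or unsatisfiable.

Satisfiable

Take m = 4, n = 3, k = 6, j = 3, h = 3, g = 3. Then constraint 1: m + k = 10; constraint 3: g + k = 9, and every other listed constraint is also met.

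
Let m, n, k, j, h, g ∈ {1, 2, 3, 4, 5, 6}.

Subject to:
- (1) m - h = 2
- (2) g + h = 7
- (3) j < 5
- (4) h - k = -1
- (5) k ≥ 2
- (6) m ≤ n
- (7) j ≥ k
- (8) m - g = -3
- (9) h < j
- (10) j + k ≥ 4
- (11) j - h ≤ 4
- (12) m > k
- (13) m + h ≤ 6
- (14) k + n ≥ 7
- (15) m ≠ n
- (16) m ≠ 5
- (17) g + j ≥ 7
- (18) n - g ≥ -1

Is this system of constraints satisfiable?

Satisfiable

The assignment m = 3, n = 6, k = 2, j = 2, h = 1, g = 6 works:
  constraint 1 holds since m - h = 2.
  constraint 2 holds since g + h = 7.
The rest check out directly.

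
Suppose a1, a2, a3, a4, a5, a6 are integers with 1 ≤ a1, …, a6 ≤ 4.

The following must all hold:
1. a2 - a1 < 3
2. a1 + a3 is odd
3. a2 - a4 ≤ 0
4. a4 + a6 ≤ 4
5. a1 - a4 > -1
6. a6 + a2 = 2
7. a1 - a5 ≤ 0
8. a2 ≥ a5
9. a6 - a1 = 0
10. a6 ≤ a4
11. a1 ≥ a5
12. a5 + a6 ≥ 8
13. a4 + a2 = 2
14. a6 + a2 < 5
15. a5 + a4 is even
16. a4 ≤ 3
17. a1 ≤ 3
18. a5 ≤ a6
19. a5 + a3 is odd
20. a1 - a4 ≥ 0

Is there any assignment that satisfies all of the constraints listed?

From constraints 11 and 17: a5 ≤ a1 ≤ 3. From constraints 10 and 16: a6 ≤ a4 ≤ 3. Hence a5 + a6 ≤ 6. But constraint 12 requires a5 + a6 ≥ 8, and 8 > 6. Contradiction.

Unsatisfiable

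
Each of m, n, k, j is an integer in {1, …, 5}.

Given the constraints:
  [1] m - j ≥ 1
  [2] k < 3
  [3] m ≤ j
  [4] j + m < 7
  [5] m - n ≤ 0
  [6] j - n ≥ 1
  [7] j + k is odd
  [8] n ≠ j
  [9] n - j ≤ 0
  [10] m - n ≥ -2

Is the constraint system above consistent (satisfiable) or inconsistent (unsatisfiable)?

Constraints 1, 5, and 6 give j − n ≥ 1, n − m ≥ 0, m − j ≥ 1.
Adding all 3 inequalities: the left sides telescope to 0, and the right sides sum to 1 + 0 + 1 = 2. So 0 ≥ 2, which is false.

Unsatisfiable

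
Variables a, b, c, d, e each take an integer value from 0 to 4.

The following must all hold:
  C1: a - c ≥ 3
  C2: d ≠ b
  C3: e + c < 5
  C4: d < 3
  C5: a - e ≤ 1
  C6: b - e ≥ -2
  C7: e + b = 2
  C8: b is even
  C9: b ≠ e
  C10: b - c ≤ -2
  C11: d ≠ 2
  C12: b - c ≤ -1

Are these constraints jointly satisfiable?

Constraints 1, 5, 6, and 10 give b − e ≥ -2, e − a ≥ -1, a − c ≥ 3, c − b ≥ 2.
Adding all 4 inequalities: the left sides telescope to 0, and the right sides sum to (-2) + (-1) + 3 + 2 = 2. So 0 ≥ 2, which is false.

Unsatisfiable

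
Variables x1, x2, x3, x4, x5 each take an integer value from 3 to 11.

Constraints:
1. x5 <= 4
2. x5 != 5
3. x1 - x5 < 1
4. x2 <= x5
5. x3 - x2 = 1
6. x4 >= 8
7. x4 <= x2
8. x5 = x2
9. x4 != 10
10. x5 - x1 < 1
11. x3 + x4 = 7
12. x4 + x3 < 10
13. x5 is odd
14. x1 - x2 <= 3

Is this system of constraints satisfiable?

From constraints 6 and 7: x2 ≥ x4 and x4 ≥ 8, so x2 ≥ 8. From constraints 1 and 4: x2 ≤ x5 and x5 ≤ 4, so x2 ≤ 4. But 4 < 8, so no value of x2 works.

Unsatisfiable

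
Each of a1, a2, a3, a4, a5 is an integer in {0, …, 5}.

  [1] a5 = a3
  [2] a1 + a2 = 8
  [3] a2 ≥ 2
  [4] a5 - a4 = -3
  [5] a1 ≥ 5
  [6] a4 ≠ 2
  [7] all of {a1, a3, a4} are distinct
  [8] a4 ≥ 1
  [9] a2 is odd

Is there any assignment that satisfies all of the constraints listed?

Satisfiable

The assignment a1 = 5, a2 = 3, a3 = 0, a4 = 3, a5 = 0 works:
  constraint 2 holds since a1 + a2 = 8.
  constraint 4 holds since a5 - a4 = -3.
  constraint 7 holds since values 5, 0, 3 are distinct.
The rest check out directly.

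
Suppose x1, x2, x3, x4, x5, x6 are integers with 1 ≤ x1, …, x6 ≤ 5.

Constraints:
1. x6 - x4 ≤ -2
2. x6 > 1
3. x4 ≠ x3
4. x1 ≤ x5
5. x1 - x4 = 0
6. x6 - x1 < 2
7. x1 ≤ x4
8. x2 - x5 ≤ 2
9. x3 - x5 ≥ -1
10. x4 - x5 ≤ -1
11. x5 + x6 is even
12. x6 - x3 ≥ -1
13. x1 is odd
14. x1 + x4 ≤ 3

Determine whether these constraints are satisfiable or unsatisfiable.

Constraints 1, 9, 10, and 12 give x6 − x3 ≥ -1, x3 − x5 ≥ -1, x5 − x4 ≥ 1, x4 − x6 ≥ 2.
Adding all 4 inequalities: the left sides telescope to 0, and the right sides sum to (-1) + (-1) + 1 + 2 = 1. So 0 ≥ 1, which is false.

Unsatisfiable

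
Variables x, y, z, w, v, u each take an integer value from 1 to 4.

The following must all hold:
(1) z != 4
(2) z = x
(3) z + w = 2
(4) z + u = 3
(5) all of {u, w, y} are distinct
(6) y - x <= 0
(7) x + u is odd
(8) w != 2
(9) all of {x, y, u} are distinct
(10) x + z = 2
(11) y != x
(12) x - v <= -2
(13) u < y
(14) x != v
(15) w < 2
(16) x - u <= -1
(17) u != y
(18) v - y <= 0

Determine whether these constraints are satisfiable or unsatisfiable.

Unsatisfiable

Constraints 6, 13, and 16 give u < y, y ≤ x, x < u. Chaining: u < y ≤ x < u, which forces u < u — impossible.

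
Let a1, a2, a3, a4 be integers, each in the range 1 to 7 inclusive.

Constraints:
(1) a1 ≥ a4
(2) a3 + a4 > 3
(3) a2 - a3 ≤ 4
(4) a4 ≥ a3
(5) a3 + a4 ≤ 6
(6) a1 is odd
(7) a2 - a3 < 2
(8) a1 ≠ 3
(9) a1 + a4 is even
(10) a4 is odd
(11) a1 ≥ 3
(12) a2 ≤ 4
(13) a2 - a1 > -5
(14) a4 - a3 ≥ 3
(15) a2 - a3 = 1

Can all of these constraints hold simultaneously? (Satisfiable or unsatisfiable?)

Satisfiable

Try a1 = 5, a2 = 2, a3 = 1, a4 = 5.
Check constraint 2: a3 + a4 = 6; constraint 3: a2 - a3 = 1. The remaining constraints are straightforward to verify.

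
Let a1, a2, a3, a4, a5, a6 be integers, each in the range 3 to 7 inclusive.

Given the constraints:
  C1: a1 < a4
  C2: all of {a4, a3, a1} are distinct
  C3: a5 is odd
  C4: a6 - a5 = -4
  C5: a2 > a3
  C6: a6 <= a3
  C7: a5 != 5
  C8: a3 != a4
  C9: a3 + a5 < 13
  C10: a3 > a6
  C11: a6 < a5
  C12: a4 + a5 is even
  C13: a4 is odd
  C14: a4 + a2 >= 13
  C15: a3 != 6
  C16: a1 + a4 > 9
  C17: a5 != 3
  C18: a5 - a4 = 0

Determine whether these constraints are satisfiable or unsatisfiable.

Try a1 = 3, a2 = 6, a3 = 5, a4 = 7, a5 = 7, a6 = 3.
Check constraint 4: a6 - a5 = -4; constraint 9: a3 + a5 = 12. The remaining constraints are straightforward to verify.

Satisfiable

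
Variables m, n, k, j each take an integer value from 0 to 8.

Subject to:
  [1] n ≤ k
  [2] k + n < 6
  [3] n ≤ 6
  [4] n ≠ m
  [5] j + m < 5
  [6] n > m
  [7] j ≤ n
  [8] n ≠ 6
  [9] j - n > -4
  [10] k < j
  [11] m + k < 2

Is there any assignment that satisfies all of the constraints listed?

Constraints 1, 7, and 10 give j ≤ n, n ≤ k, k < j. Chaining: j ≤ n ≤ k < j, which forces j < j — impossible.

Unsatisfiable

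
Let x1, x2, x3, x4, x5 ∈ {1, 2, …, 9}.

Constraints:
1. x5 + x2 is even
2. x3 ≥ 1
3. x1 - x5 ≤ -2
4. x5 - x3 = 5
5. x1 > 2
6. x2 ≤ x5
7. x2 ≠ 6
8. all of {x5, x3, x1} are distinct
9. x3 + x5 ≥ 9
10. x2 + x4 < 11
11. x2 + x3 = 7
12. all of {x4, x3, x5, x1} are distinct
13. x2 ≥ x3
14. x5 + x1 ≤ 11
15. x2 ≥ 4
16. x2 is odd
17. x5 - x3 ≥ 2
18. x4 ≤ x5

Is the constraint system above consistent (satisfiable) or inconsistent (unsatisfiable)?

Take x1 = 3, x2 = 5, x3 = 2, x4 = 5, x5 = 7. Then constraint 3: x1 - x5 = -4; constraint 4: x5 - x3 = 5; constraint 9: x3 + x5 = 9, and every other listed constraint is also met.

Satisfiable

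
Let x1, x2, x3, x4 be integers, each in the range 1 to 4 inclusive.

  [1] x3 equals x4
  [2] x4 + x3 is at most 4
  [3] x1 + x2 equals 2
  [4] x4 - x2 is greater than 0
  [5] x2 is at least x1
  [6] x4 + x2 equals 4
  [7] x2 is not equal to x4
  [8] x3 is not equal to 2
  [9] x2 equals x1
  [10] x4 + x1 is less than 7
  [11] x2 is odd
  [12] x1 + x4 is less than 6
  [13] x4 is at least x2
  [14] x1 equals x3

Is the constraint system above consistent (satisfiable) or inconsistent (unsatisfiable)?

Unsatisfiable

From constraints 1, 9, and 14, x2 = x1 = x3 = x4, so x2 = x4. But constraint 7 says x2 ≠ x4. Contradiction.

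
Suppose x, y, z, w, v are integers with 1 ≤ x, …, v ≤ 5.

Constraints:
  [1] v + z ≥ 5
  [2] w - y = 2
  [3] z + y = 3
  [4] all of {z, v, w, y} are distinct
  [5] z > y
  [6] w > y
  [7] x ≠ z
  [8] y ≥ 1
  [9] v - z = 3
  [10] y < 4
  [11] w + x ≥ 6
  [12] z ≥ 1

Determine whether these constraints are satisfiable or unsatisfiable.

Satisfiable

One satisfying assignment is x = 3, y = 1, z = 2, w = 3, v = 5.
For the less obvious constraints — constraint 1: v + z = 7; constraint 2: w - y = 2 — and the others hold by inspection.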